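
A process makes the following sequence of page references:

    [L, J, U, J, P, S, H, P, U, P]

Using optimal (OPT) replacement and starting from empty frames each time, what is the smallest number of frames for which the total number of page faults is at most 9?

2

f=1: 10 faults
f=2: 7 faults
f=3: 6 faults
f=4: 6 faults
f=5: 6 faults
f=6: 6 faults
Smallest f with faults ≤ 9 is 2.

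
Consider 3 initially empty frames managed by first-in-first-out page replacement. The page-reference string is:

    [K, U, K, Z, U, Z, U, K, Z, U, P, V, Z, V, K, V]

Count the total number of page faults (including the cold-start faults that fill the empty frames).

6

K: miss, frames (K)
U: miss, frames (K U)
K: hit
Z: miss, frames (K U Z)
U: hit
Z: hit
U: hit
K: hit
Z: hit
U: hit
P: miss, evict K, frames (U Z P)
V: miss, evict U, frames (Z P V)
Z: hit
V: hit
K: miss, evict Z, frames (P V K)
V: hit
Page faults: 6.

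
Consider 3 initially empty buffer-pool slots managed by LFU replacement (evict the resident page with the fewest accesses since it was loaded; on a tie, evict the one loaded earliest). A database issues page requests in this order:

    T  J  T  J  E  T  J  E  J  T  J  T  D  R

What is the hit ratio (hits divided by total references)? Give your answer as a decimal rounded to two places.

T -> miss, frames {T}
J -> miss, frames {T,J}
T -> hit
J -> hit
E -> miss, frames {T,J,E}
T -> hit
J -> hit
E -> hit
J -> hit
T -> hit
J -> hit
T -> hit
D -> miss, evict E, frames {T,J,D}
R -> miss, evict D, frames {T,J,R}
Hits: 9 of 14 references → 9/14 = 0.6429.

0.64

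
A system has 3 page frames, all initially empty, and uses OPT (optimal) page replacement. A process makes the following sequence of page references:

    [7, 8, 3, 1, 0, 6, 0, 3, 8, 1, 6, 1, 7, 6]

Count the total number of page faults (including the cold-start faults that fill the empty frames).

7 -> fault, frames {7}
8 -> fault, frames {7,8}
3 -> fault, frames {7,8,3}
1 -> fault, evict 7, frames {8,3,1}
0 -> fault, evict 1, frames {8,3,0}
6 -> fault, evict 8, frames {3,0,6}
0 -> hit
3 -> hit
8 -> fault, evict 0, frames {3,6,8}
1 -> fault, evict 8, frames {3,6,1}
6 -> hit
1 -> hit
7 -> fault, evict 1, frames {3,6,7}
6 -> hit
Page faults: 9.

9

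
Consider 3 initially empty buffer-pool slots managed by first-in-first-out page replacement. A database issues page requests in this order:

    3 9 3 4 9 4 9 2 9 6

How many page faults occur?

5

3 → miss, frames (3)
9 → miss, frames (3 9)
3 → hit
4 → miss, frames (3 9 4)
9 → hit
4 → hit
9 → hit
2 → miss, evict 3, frames (9 4 2)
9 → hit
6 → miss, evict 9, frames (4 2 6)
Page faults: 5.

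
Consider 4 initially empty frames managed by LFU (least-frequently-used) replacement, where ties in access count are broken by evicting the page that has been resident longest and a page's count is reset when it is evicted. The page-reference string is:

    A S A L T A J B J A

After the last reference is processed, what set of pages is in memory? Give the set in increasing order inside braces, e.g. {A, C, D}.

{A, B, J, T}

A: fault, frames [A]
S: fault, frames [A, S]
A: hit
L: fault, frames [A, S, L]
T: fault, frames [A, S, L, T]
A: hit
J: fault, evict S, frames [A, L, T, J]
B: fault, evict L, frames [A, T, J, B]
J: hit
A: hit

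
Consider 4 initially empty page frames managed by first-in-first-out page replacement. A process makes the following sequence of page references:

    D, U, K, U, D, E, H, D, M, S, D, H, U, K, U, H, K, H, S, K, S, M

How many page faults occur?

12

D -> fault, frames (D)
U -> fault, frames (D U)
K -> fault, frames (D U K)
U -> hit
D -> hit
E -> fault, frames (D U K E)
H -> fault, evict D, frames (U K E H)
D -> fault, evict U, frames (K E H D)
M -> fault, evict K, frames (E H D M)
S -> fault, evict E, frames (H D M S)
D -> hit
H -> hit
U -> fault, evict H, frames (D M S U)
K -> fault, evict D, frames (M S U K)
U -> hit
H -> fault, evict M, frames (S U K H)
K -> hit
H -> hit
S -> hit
K -> hit
S -> hit
M -> fault, evict S, frames (U K H M)
Page faults: 12.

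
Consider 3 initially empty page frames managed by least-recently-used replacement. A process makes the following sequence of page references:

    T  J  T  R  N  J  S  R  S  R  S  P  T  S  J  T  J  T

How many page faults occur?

T -> miss, frames [T]
J -> miss, frames [T, J]
T -> hit
R -> miss, frames [J, T, R]
N -> miss, evict J, frames [T, R, N]
J -> miss, evict T, frames [R, N, J]
S -> miss, evict R, frames [N, J, S]
R -> miss, evict N, frames [J, S, R]
S -> hit
R -> hit
S -> hit
P -> miss, evict J, frames [R, S, P]
T -> miss, evict R, frames [S, P, T]
S -> hit
J -> miss, evict P, frames [T, S, J]
T -> hit
J -> hit
T -> hit
Page faults: 10.

10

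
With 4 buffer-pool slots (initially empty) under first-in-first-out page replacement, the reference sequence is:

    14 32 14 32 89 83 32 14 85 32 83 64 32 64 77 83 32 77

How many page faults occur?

14 → fault, frames (14)
32 → fault, frames (14 32)
14 → hit
32 → hit
89 → fault, frames (14 32 89)
83 → fault, frames (14 32 89 83)
32 → hit
14 → hit
85 → fault, evict 14, frames (32 89 83 85)
32 → hit
83 → hit
64 → fault, evict 32, frames (89 83 85 64)
32 → fault, evict 89, frames (83 85 64 32)
64 → hit
77 → fault, evict 83, frames (85 64 32 77)
83 → fault, evict 85, frames (64 32 77 83)
32 → hit
77 → hit
Page faults: 9.

9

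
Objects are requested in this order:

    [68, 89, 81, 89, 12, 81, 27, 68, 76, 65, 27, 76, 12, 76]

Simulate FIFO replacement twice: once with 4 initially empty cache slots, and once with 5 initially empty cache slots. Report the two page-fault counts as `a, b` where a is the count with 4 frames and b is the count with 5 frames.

9, 7

4 frames: F F F . F . F F F F . . F . → 9 faults.
5 frames: F F F . F . F . F F . . . . → 7 faults.
7 < 9: adding a frame reduced faults, as is typical.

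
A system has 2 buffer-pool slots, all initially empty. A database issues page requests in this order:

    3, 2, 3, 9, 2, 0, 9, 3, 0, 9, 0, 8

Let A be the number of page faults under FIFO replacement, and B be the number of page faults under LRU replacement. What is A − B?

Under FIFO: F F . F . F . F . F F F → 8 faults.
Under LRU: F F . F F F F F F F . F → 10 faults.
A − B = 8 − 10 = -2.

-2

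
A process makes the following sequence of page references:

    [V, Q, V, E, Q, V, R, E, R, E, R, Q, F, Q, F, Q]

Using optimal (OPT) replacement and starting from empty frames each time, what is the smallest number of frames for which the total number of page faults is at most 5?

f=1: 16 faults
f=2: 7 faults
f=3: 5 faults
f=4: 5 faults
f=5: 5 faults
Smallest f with faults ≤ 5 is 3.

3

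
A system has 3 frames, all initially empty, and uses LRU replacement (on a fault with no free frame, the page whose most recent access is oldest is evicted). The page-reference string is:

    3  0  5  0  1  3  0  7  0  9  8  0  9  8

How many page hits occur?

3 → fault, frames {3}
0 → fault, frames {3,0}
5 → fault, frames {3,0,5}
0 → hit
1 → fault, evict 3, frames {5,0,1}
3 → fault, evict 5, frames {0,1,3}
0 → hit
7 → fault, evict 1, frames {3,0,7}
0 → hit
9 → fault, evict 3, frames {7,0,9}
8 → fault, evict 7, frames {0,9,8}
0 → hit
9 → hit
8 → hit
Hits: 6.

6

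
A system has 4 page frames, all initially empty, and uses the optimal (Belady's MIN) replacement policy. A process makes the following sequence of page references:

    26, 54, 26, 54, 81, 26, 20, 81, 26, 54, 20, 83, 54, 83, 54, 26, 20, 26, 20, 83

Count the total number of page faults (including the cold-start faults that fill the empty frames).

26 -> fault, frames [26]
54 -> fault, frames [26, 54]
26 -> hit
54 -> hit
81 -> fault, frames [26, 54, 81]
26 -> hit
20 -> fault, frames [26, 54, 81, 20]
81 -> hit
26 -> hit
54 -> hit
20 -> hit
83 -> fault, evict 81, frames [26, 54, 20, 83]
54 -> hit
83 -> hit
54 -> hit
26 -> hit
20 -> hit
26 -> hit
20 -> hit
83 -> hit
Page faults: 5.

5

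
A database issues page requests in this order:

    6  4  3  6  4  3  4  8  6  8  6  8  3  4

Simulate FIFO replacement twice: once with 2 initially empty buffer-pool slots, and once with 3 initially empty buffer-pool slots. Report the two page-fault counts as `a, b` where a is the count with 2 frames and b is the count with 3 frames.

10, 6

2 frames: F F F F F F . F F . . . F F → 10 faults.
3 frames: F F F . . . . F F . . . . F → 6 faults.
6 < 10: adding a frame reduced faults, as is typical.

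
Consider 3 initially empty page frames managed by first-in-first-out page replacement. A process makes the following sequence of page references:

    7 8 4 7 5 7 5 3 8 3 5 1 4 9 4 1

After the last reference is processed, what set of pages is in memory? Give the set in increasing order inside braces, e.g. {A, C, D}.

{1, 4, 9}

7 → fault, frames {7}
8 → fault, frames {7,8}
4 → fault, frames {7,8,4}
7 → hit
5 → fault, evict 7, frames {8,4,5}
7 → fault, evict 8, frames {4,5,7}
5 → hit
3 → fault, evict 4, frames {5,7,3}
8 → fault, evict 5, frames {7,3,8}
3 → hit
5 → fault, evict 7, frames {3,8,5}
1 → fault, evict 3, frames {8,5,1}
4 → fault, evict 8, frames {5,1,4}
9 → fault, evict 5, frames {1,4,9}
4 → hit
1 → hit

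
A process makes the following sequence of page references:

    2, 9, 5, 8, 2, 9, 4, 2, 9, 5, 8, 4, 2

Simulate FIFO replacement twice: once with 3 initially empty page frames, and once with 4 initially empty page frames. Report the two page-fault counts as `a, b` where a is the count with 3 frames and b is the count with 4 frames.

10, 11

3 frames: F F F F F F F . . F F . F → 10 faults.
4 frames: F F F F . . F F F F F F F → 11 faults.
11 > 10: adding a frame increased faults — Belady's anomaly.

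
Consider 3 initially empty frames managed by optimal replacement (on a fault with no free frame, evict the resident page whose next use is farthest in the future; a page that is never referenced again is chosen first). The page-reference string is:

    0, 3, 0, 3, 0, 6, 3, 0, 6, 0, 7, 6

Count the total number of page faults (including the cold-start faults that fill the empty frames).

4

0 -> fault, frames {0}
3 -> fault, frames {0,3}
0 -> hit
3 -> hit
0 -> hit
6 -> fault, frames {0,3,6}
3 -> hit
0 -> hit
6 -> hit
0 -> hit
7 -> fault, evict 3, frames {0,6,7}
6 -> hit
Page faults: 4.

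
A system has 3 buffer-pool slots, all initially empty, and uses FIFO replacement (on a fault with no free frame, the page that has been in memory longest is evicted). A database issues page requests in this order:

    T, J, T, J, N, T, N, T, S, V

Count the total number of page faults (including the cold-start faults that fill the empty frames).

5

T -> fault, frames (T)
J -> fault, frames (T J)
T -> hit
J -> hit
N -> fault, frames (T J N)
T -> hit
N -> hit
T -> hit
S -> fault, evict T, frames (J N S)
V -> fault, evict J, frames (N S V)
Page faults: 5.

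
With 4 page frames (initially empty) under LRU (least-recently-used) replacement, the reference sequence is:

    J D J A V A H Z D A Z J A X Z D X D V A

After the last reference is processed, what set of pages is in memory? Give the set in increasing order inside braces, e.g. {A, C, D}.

J: miss, frames (J)
D: miss, frames (J D)
J: hit
A: miss, frames (D J A)
V: miss, frames (D J A V)
A: hit
H: miss, evict D, frames (J V A H)
Z: miss, evict J, frames (V A H Z)
D: miss, evict V, frames (A H Z D)
A: hit
Z: hit
J: miss, evict H, frames (D A Z J)
A: hit
X: miss, evict D, frames (Z J A X)
Z: hit
D: miss, evict J, frames (A X Z D)
X: hit
D: hit
V: miss, evict A, frames (Z X D V)
A: miss, evict Z, frames (X D V A)

{A, D, V, X}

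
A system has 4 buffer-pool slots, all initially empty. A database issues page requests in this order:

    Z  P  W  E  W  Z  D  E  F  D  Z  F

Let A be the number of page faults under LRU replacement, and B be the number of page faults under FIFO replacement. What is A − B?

-1

Under LRU: F F F F . . F . F . . . → 6 faults.
Under FIFO: F F F F . . F . F . F . → 7 faults.
A − B = 6 − 7 = -1.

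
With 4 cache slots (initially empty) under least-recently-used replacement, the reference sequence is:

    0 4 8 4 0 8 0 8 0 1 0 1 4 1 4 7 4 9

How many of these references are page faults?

6

0 -> miss, frames (0)
4 -> miss, frames (0 4)
8 -> miss, frames (0 4 8)
4 -> hit
0 -> hit
8 -> hit
0 -> hit
8 -> hit
0 -> hit
1 -> miss, frames (4 8 0 1)
0 -> hit
1 -> hit
4 -> hit
1 -> hit
4 -> hit
7 -> miss, evict 8, frames (0 1 4 7)
4 -> hit
9 -> miss, evict 0, frames (1 7 4 9)
Page faults: 6.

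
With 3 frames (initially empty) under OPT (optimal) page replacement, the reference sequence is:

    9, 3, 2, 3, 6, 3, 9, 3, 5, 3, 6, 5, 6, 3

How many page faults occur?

5

9 -> miss, frames {9}
3 -> miss, frames {9,3}
2 -> miss, frames {9,3,2}
3 -> hit
6 -> miss, evict 2, frames {9,3,6}
3 -> hit
9 -> hit
3 -> hit
5 -> miss, evict 9, frames {3,6,5}
3 -> hit
6 -> hit
5 -> hit
6 -> hit
3 -> hit
Page faults: 5.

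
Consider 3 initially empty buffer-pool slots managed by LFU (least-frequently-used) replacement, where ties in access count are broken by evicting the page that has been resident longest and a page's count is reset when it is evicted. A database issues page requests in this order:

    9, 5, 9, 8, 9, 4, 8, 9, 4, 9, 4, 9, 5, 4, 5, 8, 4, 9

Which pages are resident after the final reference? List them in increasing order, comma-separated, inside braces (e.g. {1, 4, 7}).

{4, 8, 9}

9 -> miss, frames [9]
5 -> miss, frames [9, 5]
9 -> hit
8 -> miss, frames [9, 5, 8]
9 -> hit
4 -> miss, evict 5, frames [9, 8, 4]
8 -> hit
9 -> hit
4 -> hit
9 -> hit
4 -> hit
9 -> hit
5 -> miss, evict 8, frames [9, 4, 5]
4 -> hit
5 -> hit
8 -> miss, evict 5, frames [9, 4, 8]
4 -> hit
9 -> hit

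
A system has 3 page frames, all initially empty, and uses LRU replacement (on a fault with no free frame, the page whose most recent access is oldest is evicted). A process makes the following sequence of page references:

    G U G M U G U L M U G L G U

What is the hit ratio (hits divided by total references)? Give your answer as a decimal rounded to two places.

G: fault, frames (G)
U: fault, frames (G U)
G: hit
M: fault, frames (U G M)
U: hit
G: hit
U: hit
L: fault, evict M, frames (G U L)
M: fault, evict G, frames (U L M)
U: hit
G: fault, evict L, frames (M U G)
L: fault, evict M, frames (U G L)
G: hit
U: hit
Hits: 7 of 14 references → 7/14 = 0.5000.

0.50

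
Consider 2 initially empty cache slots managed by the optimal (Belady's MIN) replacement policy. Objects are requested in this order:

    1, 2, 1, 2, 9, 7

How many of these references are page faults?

4

1 -> fault, frames [1]
2 -> fault, frames [1, 2]
1 -> hit
2 -> hit
9 -> fault, evict 2, frames [1, 9]
7 -> fault, evict 9, frames [1, 7]
Page faults: 4.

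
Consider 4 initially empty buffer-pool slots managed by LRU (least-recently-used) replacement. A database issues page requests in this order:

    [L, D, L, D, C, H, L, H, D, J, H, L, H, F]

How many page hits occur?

8

L -> fault, frames (L)
D -> fault, frames (L D)
L -> hit
D -> hit
C -> fault, frames (L D C)
H -> fault, frames (L D C H)
L -> hit
H -> hit
D -> hit
J -> fault, evict C, frames (L H D J)
H -> hit
L -> hit
H -> hit
F -> fault, evict D, frames (J L H F)
Hits: 8.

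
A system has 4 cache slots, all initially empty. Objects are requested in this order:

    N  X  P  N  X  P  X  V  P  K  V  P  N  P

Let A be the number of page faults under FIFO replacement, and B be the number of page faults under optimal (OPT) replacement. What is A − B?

Under FIFO: F F F . . . . F . F . . F . → 6 faults.
Under OPT: F F F . . . . F . F . . . . → 5 faults.
A − B = 6 − 5 = 1.

1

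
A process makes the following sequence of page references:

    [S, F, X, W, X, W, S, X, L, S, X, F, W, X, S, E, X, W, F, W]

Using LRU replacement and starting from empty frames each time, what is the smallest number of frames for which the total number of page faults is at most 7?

f=1: 20 faults
f=2: 17 faults
f=3: 12 faults
f=4: 9 faults
f=5: 6 faults
f=6: 6 faults
Smallest f with faults ≤ 7 is 5.

5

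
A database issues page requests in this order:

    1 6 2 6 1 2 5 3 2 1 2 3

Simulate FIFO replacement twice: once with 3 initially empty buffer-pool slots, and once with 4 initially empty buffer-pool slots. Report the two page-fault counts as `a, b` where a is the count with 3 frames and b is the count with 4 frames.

3 frames: F F F . . . F F . F F . → 7 faults.
4 frames: F F F . . . F F . F . . → 6 faults.
6 < 7: adding a frame reduced faults, as is typical.

7, 6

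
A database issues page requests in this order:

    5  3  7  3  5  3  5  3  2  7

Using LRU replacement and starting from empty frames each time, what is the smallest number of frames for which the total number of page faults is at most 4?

4

f=1: 10 faults
f=2: 6 faults
f=3: 5 faults
f=4: 4 faults
Smallest f with faults ≤ 4 is 4.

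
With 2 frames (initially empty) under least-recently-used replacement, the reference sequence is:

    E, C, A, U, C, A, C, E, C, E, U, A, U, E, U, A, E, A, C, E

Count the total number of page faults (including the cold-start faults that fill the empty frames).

E -> fault, frames [E]
C -> fault, frames [E, C]
A -> fault, evict E, frames [C, A]
U -> fault, evict C, frames [A, U]
C -> fault, evict A, frames [U, C]
A -> fault, evict U, frames [C, A]
C -> hit
E -> fault, evict A, frames [C, E]
C -> hit
E -> hit
U -> fault, evict C, frames [E, U]
A -> fault, evict E, frames [U, A]
U -> hit
E -> fault, evict A, frames [U, E]
U -> hit
A -> fault, evict E, frames [U, A]
E -> fault, evict U, frames [A, E]
A -> hit
C -> fault, evict E, frames [A, C]
E -> fault, evict A, frames [C, E]
Page faults: 14.

14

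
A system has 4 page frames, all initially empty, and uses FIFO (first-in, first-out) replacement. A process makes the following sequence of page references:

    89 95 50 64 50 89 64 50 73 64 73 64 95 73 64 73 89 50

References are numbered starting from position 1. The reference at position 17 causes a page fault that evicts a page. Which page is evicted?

pos 1: 89: miss, frames [89]
pos 2: 95: miss, frames [89, 95]
pos 3: 50: miss, frames [89, 95, 50]
pos 4: 64: miss, frames [89, 95, 50, 64]
pos 5: 50: hit
pos 6: 89: hit
pos 7: 64: hit
pos 8: 50: hit
pos 9: 73: miss, evict 89, frames [95, 50, 64, 73]
pos 10: 64: hit
pos 11: 73: hit
pos 12: 64: hit
pos 13: 95: hit
pos 14: 73: hit
pos 15: 64: hit
pos 16: 73: hit
pos 17: 89: miss, evict 95, frames [50, 64, 73, 89]
At position 17, page 95 is evicted.

95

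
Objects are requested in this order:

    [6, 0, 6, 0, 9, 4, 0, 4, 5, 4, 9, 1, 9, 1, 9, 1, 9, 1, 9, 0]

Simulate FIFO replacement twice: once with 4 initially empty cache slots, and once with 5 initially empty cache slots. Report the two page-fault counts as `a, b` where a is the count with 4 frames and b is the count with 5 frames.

4 frames: F F . . F F . . F . . F . . . . . . . F → 7 faults.
5 frames: F F . . F F . . F . . F . . . . . . . . → 6 faults.
6 < 7: adding a frame reduced faults, as is typical.

7, 6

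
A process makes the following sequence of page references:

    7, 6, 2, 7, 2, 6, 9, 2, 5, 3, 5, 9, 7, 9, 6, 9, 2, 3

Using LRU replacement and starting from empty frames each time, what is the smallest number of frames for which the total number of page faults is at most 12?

f=1: 18 faults
f=2: 14 faults
f=3: 11 faults
f=4: 10 faults
f=5: 10 faults
f=6: 6 faults
Smallest f with faults ≤ 12 is 3.

3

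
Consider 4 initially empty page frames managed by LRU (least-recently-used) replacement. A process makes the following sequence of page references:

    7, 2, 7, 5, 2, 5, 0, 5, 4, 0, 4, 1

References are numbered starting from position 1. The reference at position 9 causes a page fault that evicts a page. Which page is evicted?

7

pos 1: 7 -> miss, frames [7]
pos 2: 2 -> miss, frames [7, 2]
pos 3: 7 -> hit
pos 4: 5 -> miss, frames [2, 7, 5]
pos 5: 2 -> hit
pos 6: 5 -> hit
pos 7: 0 -> miss, frames [7, 2, 5, 0]
pos 8: 5 -> hit
pos 9: 4 -> miss, evict 7, frames [2, 0, 5, 4]
At position 9, page 7 is evicted.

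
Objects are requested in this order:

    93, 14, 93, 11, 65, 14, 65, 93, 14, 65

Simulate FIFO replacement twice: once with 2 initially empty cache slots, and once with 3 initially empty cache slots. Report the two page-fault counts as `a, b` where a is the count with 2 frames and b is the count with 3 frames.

7, 6

2 frames: F F . F F F . F . F → 7 faults.
3 frames: F F . F F . . F F . → 6 faults.
6 < 7: adding a frame reduced faults, as is typical.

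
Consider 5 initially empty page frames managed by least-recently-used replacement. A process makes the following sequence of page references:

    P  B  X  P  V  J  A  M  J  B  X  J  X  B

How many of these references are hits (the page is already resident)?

P -> miss, frames [P]
B -> miss, frames [P, B]
X -> miss, frames [P, B, X]
P -> hit
V -> miss, frames [B, X, P, V]
J -> miss, frames [B, X, P, V, J]
A -> miss, evict B, frames [X, P, V, J, A]
M -> miss, evict X, frames [P, V, J, A, M]
J -> hit
B -> miss, evict P, frames [V, A, M, J, B]
X -> miss, evict V, frames [A, M, J, B, X]
J -> hit
X -> hit
B -> hit
Hits: 5.

5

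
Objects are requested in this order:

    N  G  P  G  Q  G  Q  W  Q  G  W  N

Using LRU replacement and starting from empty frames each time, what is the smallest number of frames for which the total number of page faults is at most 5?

5

f=1: 12 faults
f=2: 8 faults
f=3: 6 faults
f=4: 6 faults
f=5: 5 faults
Smallest f with faults ≤ 5 is 5.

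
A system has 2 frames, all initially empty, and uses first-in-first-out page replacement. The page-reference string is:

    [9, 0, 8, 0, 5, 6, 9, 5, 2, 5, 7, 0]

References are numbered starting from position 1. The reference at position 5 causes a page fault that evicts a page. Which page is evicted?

pos 1: 9 → miss, frames (9)
pos 2: 0 → miss, frames (9 0)
pos 3: 8 → miss, evict 9, frames (0 8)
pos 4: 0 → hit
pos 5: 5 → miss, evict 0, frames (8 5)
At position 5, page 0 is evicted.

0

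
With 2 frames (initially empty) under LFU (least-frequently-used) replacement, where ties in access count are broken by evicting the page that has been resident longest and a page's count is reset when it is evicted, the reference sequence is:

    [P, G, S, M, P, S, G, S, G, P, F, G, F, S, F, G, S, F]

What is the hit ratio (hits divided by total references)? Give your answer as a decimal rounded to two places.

0.28

P → miss, frames {P}
G → miss, frames {P,G}
S → miss, evict P, frames {G,S}
M → miss, evict G, frames {S,M}
P → miss, evict S, frames {M,P}
S → miss, evict M, frames {P,S}
G → miss, evict P, frames {S,G}
S → hit
G → hit
P → miss, evict S, frames {G,P}
F → miss, evict P, frames {G,F}
G → hit
F → hit
S → miss, evict F, frames {G,S}
F → miss, evict S, frames {G,F}
G → hit
S → miss, evict F, frames {G,S}
F → miss, evict S, frames {G,F}
Hits: 5 of 18 references → 5/18 = 0.2778.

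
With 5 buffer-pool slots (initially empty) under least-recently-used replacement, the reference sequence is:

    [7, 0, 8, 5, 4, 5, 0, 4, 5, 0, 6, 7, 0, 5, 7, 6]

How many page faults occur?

7

7 -> fault, frames {7}
0 -> fault, frames {7,0}
8 -> fault, frames {7,0,8}
5 -> fault, frames {7,0,8,5}
4 -> fault, frames {7,0,8,5,4}
5 -> hit
0 -> hit
4 -> hit
5 -> hit
0 -> hit
6 -> fault, evict 7, frames {8,4,5,0,6}
7 -> fault, evict 8, frames {4,5,0,6,7}
0 -> hit
5 -> hit
7 -> hit
6 -> hit
Page faults: 7.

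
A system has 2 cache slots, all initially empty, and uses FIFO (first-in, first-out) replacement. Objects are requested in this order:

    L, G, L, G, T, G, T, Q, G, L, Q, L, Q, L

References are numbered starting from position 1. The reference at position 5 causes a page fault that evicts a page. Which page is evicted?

pos 1: L → fault, frames [L]
pos 2: G → fault, frames [L, G]
pos 3: L → hit
pos 4: G → hit
pos 5: T → fault, evict L, frames [G, T]
At position 5, page L is evicted.

L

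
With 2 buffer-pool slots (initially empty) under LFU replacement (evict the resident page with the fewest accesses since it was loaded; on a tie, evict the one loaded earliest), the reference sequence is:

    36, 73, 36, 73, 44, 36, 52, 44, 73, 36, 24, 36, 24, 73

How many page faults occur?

10

36: fault, frames (36)
73: fault, frames (36 73)
36: hit
73: hit
44: fault, evict 36, frames (73 44)
36: fault, evict 44, frames (73 36)
52: fault, evict 36, frames (73 52)
44: fault, evict 52, frames (73 44)
73: hit
36: fault, evict 44, frames (73 36)
24: fault, evict 36, frames (73 24)
36: fault, evict 24, frames (73 36)
24: fault, evict 36, frames (73 24)
73: hit
Page faults: 10.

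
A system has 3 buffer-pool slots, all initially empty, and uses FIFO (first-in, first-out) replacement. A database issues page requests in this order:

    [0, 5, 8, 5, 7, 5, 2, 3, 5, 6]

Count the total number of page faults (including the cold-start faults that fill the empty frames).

8

0 → fault, frames [0]
5 → fault, frames [0, 5]
8 → fault, frames [0, 5, 8]
5 → hit
7 → fault, evict 0, frames [5, 8, 7]
5 → hit
2 → fault, evict 5, frames [8, 7, 2]
3 → fault, evict 8, frames [7, 2, 3]
5 → fault, evict 7, frames [2, 3, 5]
6 → fault, evict 2, frames [3, 5, 6]
Page faults: 8.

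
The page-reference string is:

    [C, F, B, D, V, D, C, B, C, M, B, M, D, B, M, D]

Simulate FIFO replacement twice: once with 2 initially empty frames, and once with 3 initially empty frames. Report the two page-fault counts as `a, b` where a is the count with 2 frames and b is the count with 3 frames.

2 frames: F F F F F . F F . F . . F F F F → 12 faults.
3 frames: F F F F F . F F . F . . F . . . → 9 faults.
9 < 12: adding a frame reduced faults, as is typical.

12, 9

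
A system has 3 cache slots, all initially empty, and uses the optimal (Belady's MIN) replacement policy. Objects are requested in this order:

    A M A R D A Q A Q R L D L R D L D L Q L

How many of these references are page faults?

A → miss, frames {A}
M → miss, frames {A,M}
A → hit
R → miss, frames {A,M,R}
D → miss, evict M, frames {A,R,D}
A → hit
Q → miss, evict D, frames {A,R,Q}
A → hit
Q → hit
R → hit
L → miss, evict A, frames {R,Q,L}
D → miss, evict Q, frames {R,L,D}
L → hit
R → hit
D → hit
L → hit
D → hit
L → hit
Q → miss, evict D, frames {R,L,Q}
L → hit
Page faults: 8.

8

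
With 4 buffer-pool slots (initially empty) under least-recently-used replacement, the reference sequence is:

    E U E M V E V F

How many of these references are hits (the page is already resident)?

3

E: fault, frames [E]
U: fault, frames [E, U]
E: hit
M: fault, frames [U, E, M]
V: fault, frames [U, E, M, V]
E: hit
V: hit
F: fault, evict U, frames [M, E, V, F]
Hits: 3.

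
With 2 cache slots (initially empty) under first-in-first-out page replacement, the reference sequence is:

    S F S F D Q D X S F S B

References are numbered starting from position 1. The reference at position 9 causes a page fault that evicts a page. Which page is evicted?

Q

pos 1: S: fault, frames {S}
pos 2: F: fault, frames {S,F}
pos 3: S: hit
pos 4: F: hit
pos 5: D: fault, evict S, frames {F,D}
pos 6: Q: fault, evict F, frames {D,Q}
pos 7: D: hit
pos 8: X: fault, evict D, frames {Q,X}
pos 9: S: fault, evict Q, frames {X,S}
At position 9, page Q is evicted.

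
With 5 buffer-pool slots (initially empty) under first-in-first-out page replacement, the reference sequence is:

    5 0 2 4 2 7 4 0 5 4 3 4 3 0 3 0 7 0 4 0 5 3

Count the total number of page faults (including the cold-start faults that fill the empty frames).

7

5 -> miss, frames {5}
0 -> miss, frames {5,0}
2 -> miss, frames {5,0,2}
4 -> miss, frames {5,0,2,4}
2 -> hit
7 -> miss, frames {5,0,2,4,7}
4 -> hit
0 -> hit
5 -> hit
4 -> hit
3 -> miss, evict 5, frames {0,2,4,7,3}
4 -> hit
3 -> hit
0 -> hit
3 -> hit
0 -> hit
7 -> hit
0 -> hit
4 -> hit
0 -> hit
5 -> miss, evict 0, frames {2,4,7,3,5}
3 -> hit
Page faults: 7.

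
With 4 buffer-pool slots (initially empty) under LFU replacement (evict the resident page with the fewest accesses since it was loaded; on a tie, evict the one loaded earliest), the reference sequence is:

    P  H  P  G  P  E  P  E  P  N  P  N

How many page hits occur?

P -> miss, frames (P)
H -> miss, frames (P H)
P -> hit
G -> miss, frames (P H G)
P -> hit
E -> miss, frames (P H G E)
P -> hit
E -> hit
P -> hit
N -> miss, evict H, frames (P G E N)
P -> hit
N -> hit
Hits: 7.

7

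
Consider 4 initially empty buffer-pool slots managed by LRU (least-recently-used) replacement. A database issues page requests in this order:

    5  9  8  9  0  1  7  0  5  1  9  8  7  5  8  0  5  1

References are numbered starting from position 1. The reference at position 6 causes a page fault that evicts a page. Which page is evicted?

pos 1: 5 -> miss, frames (5)
pos 2: 9 -> miss, frames (5 9)
pos 3: 8 -> miss, frames (5 9 8)
pos 4: 9 -> hit
pos 5: 0 -> miss, frames (5 8 9 0)
pos 6: 1 -> miss, evict 5, frames (8 9 0 1)
At position 6, page 5 is evicted.

5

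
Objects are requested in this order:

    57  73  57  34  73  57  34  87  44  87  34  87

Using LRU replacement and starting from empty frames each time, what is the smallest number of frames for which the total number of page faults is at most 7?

3

f=1: 12 faults
f=2: 9 faults
f=3: 5 faults
f=4: 5 faults
f=5: 5 faults
Smallest f with faults ≤ 7 is 3.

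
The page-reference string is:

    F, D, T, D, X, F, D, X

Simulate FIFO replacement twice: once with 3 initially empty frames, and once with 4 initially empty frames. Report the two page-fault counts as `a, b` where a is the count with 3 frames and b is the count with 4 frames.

3 frames: F F F . F F F . → 6 faults.
4 frames: F F F . F . . . → 4 faults.
4 < 6: adding a frame reduced faults, as is typical.

6, 4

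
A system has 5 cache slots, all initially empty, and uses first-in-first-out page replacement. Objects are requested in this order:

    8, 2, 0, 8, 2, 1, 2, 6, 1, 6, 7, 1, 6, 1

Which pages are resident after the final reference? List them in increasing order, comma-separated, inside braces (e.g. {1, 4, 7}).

{0, 1, 2, 6, 7}

8 -> miss, frames (8)
2 -> miss, frames (8 2)
0 -> miss, frames (8 2 0)
8 -> hit
2 -> hit
1 -> miss, frames (8 2 0 1)
2 -> hit
6 -> miss, frames (8 2 0 1 6)
1 -> hit
6 -> hit
7 -> miss, evict 8, frames (2 0 1 6 7)
1 -> hit
6 -> hit
1 -> hit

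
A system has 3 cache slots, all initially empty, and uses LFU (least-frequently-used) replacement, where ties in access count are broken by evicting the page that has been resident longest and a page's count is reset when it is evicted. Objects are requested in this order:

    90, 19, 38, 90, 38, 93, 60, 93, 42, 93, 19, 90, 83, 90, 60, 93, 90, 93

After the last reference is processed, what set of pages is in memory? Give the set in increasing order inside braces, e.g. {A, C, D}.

90 → miss, frames (90)
19 → miss, frames (90 19)
38 → miss, frames (90 19 38)
90 → hit
38 → hit
93 → miss, evict 19, frames (90 38 93)
60 → miss, evict 93, frames (90 38 60)
93 → miss, evict 60, frames (90 38 93)
42 → miss, evict 93, frames (90 38 42)
93 → miss, evict 42, frames (90 38 93)
19 → miss, evict 93, frames (90 38 19)
90 → hit
83 → miss, evict 19, frames (90 38 83)
90 → hit
60 → miss, evict 83, frames (90 38 60)
93 → miss, evict 60, frames (90 38 93)
90 → hit
93 → hit

{38, 90, 93}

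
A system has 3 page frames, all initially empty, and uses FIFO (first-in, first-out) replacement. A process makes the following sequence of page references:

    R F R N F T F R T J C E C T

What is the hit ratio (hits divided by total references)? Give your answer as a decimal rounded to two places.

R: fault, frames (R)
F: fault, frames (R F)
R: hit
N: fault, frames (R F N)
F: hit
T: fault, evict R, frames (F N T)
F: hit
R: fault, evict F, frames (N T R)
T: hit
J: fault, evict N, frames (T R J)
C: fault, evict T, frames (R J C)
E: fault, evict R, frames (J C E)
C: hit
T: fault, evict J, frames (C E T)
Hits: 5 of 14 references → 5/14 = 0.3571.

0.36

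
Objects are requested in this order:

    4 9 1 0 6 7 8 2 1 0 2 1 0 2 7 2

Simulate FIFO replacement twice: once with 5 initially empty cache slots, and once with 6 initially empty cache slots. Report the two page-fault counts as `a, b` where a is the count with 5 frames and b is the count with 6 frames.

5 frames: F F F F F F F F F F . . . . . . → 10 faults.
6 frames: F F F F F F F F . . . . . . . . → 8 faults.
8 < 10: adding a frame reduced faults, as is typical.

10, 8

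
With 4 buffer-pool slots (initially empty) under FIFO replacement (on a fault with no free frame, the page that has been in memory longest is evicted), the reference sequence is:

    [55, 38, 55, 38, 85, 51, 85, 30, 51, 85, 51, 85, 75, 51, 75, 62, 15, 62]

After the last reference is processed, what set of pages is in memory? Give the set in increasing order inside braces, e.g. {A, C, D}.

55 → miss, frames {55}
38 → miss, frames {55,38}
55 → hit
38 → hit
85 → miss, frames {55,38,85}
51 → miss, frames {55,38,85,51}
85 → hit
30 → miss, evict 55, frames {38,85,51,30}
51 → hit
85 → hit
51 → hit
85 → hit
75 → miss, evict 38, frames {85,51,30,75}
51 → hit
75 → hit
62 → miss, evict 85, frames {51,30,75,62}
15 → miss, evict 51, frames {30,75,62,15}
62 → hit

{15, 30, 62, 75}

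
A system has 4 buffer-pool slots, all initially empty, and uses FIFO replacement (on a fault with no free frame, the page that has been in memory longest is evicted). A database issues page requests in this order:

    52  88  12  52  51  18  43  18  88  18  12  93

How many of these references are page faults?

9

52 -> fault, frames [52]
88 -> fault, frames [52, 88]
12 -> fault, frames [52, 88, 12]
52 -> hit
51 -> fault, frames [52, 88, 12, 51]
18 -> fault, evict 52, frames [88, 12, 51, 18]
43 -> fault, evict 88, frames [12, 51, 18, 43]
18 -> hit
88 -> fault, evict 12, frames [51, 18, 43, 88]
18 -> hit
12 -> fault, evict 51, frames [18, 43, 88, 12]
93 -> fault, evict 18, frames [43, 88, 12, 93]
Page faults: 9.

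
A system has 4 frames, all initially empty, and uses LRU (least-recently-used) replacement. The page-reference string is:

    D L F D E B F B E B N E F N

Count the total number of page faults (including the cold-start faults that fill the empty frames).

6

D → fault, frames (D)
L → fault, frames (D L)
F → fault, frames (D L F)
D → hit
E → fault, frames (L F D E)
B → fault, evict L, frames (F D E B)
F → hit
B → hit
E → hit
B → hit
N → fault, evict D, frames (F E B N)
E → hit
F → hit
N → hit
Page faults: 6.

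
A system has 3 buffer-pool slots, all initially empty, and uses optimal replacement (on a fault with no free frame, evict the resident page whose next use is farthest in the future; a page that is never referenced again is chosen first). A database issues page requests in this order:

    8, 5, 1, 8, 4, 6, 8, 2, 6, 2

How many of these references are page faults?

6

8 -> fault, frames [8]
5 -> fault, frames [8, 5]
1 -> fault, frames [8, 5, 1]
8 -> hit
4 -> fault, evict 1, frames [8, 5, 4]
6 -> fault, evict 4, frames [8, 5, 6]
8 -> hit
2 -> fault, evict 5, frames [8, 6, 2]
6 -> hit
2 -> hit
Page faults: 6.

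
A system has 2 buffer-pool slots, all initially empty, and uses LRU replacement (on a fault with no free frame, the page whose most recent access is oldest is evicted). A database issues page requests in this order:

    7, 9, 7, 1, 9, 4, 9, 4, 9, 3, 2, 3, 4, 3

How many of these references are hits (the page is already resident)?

7: fault, frames [7]
9: fault, frames [7, 9]
7: hit
1: fault, evict 9, frames [7, 1]
9: fault, evict 7, frames [1, 9]
4: fault, evict 1, frames [9, 4]
9: hit
4: hit
9: hit
3: fault, evict 4, frames [9, 3]
2: fault, evict 9, frames [3, 2]
3: hit
4: fault, evict 2, frames [3, 4]
3: hit
Hits: 6.

6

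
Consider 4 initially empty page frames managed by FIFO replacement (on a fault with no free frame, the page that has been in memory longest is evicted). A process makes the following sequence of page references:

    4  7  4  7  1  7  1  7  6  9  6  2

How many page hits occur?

4: miss, frames [4]
7: miss, frames [4, 7]
4: hit
7: hit
1: miss, frames [4, 7, 1]
7: hit
1: hit
7: hit
6: miss, frames [4, 7, 1, 6]
9: miss, evict 4, frames [7, 1, 6, 9]
6: hit
2: miss, evict 7, frames [1, 6, 9, 2]
Hits: 6.

6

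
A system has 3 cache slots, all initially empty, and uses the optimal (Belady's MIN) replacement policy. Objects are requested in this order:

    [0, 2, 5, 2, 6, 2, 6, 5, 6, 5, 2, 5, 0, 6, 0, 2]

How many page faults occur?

0: fault, frames [0]
2: fault, frames [0, 2]
5: fault, frames [0, 2, 5]
2: hit
6: fault, evict 0, frames [2, 5, 6]
2: hit
6: hit
5: hit
6: hit
5: hit
2: hit
5: hit
0: fault, evict 5, frames [2, 6, 0]
6: hit
0: hit
2: hit
Page faults: 5.

5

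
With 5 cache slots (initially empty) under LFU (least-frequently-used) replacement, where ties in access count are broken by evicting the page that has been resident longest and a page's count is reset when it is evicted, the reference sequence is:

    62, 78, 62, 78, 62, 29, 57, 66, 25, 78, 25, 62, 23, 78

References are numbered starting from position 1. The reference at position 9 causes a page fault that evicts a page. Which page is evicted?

pos 1: 62 → fault, frames {62}
pos 2: 78 → fault, frames {62,78}
pos 3: 62 → hit
pos 4: 78 → hit
pos 5: 62 → hit
pos 6: 29 → fault, frames {62,78,29}
pos 7: 57 → fault, frames {62,78,29,57}
pos 8: 66 → fault, frames {62,78,29,57,66}
pos 9: 25 → fault, evict 29, frames {62,78,57,66,25}
At position 9, page 29 is evicted.

29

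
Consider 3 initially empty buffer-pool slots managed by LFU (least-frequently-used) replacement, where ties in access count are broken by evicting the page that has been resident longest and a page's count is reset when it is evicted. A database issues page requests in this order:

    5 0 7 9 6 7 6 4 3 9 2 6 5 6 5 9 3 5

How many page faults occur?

5 -> fault, frames {5}
0 -> fault, frames {5,0}
7 -> fault, frames {5,0,7}
9 -> fault, evict 5, frames {0,7,9}
6 -> fault, evict 0, frames {7,9,6}
7 -> hit
6 -> hit
4 -> fault, evict 9, frames {7,6,4}
3 -> fault, evict 4, frames {7,6,3}
9 -> fault, evict 3, frames {7,6,9}
2 -> fault, evict 9, frames {7,6,2}
6 -> hit
5 -> fault, evict 2, frames {7,6,5}
6 -> hit
5 -> hit
9 -> fault, evict 7, frames {6,5,9}
3 -> fault, evict 9, frames {6,5,3}
5 -> hit
Page faults: 12.

12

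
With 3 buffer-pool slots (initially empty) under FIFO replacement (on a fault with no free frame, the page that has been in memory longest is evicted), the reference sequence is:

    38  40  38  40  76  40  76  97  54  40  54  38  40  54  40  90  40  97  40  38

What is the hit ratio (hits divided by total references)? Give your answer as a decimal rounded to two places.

0.45

38 → fault, frames (38)
40 → fault, frames (38 40)
38 → hit
40 → hit
76 → fault, frames (38 40 76)
40 → hit
76 → hit
97 → fault, evict 38, frames (40 76 97)
54 → fault, evict 40, frames (76 97 54)
40 → fault, evict 76, frames (97 54 40)
54 → hit
38 → fault, evict 97, frames (54 40 38)
40 → hit
54 → hit
40 → hit
90 → fault, evict 54, frames (40 38 90)
40 → hit
97 → fault, evict 40, frames (38 90 97)
40 → fault, evict 38, frames (90 97 40)
38 → fault, evict 90, frames (97 40 38)
Hits: 9 of 20 references → 9/20 = 0.4500.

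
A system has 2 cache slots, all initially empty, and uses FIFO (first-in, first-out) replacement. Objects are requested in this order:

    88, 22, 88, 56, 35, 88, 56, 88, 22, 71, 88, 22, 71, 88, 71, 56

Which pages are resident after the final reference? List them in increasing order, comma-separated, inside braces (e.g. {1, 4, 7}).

{56, 88}

88 → miss, frames (88)
22 → miss, frames (88 22)
88 → hit
56 → miss, evict 88, frames (22 56)
35 → miss, evict 22, frames (56 35)
88 → miss, evict 56, frames (35 88)
56 → miss, evict 35, frames (88 56)
88 → hit
22 → miss, evict 88, frames (56 22)
71 → miss, evict 56, frames (22 71)
88 → miss, evict 22, frames (71 88)
22 → miss, evict 71, frames (88 22)
71 → miss, evict 88, frames (22 71)
88 → miss, evict 22, frames (71 88)
71 → hit
56 → miss, evict 71, frames (88 56)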